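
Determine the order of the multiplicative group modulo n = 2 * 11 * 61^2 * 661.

24156000

φ(54110782) = 54110782 · (1 − 1/2) · (1 − 1/11) · (1 − 1/61) · (1 − 1/661)
       = 54110782 · 396000/887062 = 24156000.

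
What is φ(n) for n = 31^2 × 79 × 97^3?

φ(69289221487) = 69289221487 · (1 − 1/31) · (1 − 1/79) · (1 − 1/97)
       = 69289221487 · 224640/237553 = 65522770560.

65522770560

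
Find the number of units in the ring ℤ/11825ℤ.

8400

Factor 11825: 11825 = 5^2 × 11 × 43.
φ(11825) = 11825 · (1 − 1/5) · (1 − 1/11) · (1 − 1/43)
       = 11825 · 1680/2365 = 8400.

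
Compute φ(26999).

21168

Factor 26999: 26999 = 7**2 × 19 × 29.
φ(26999) = 26999 · (1 − 1/7) · (1 − 1/19) · (1 − 1/29)
       = 26999 · 3024/3857 = 21168.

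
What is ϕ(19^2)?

342

φ(361) = 361 · (1 − 1/19)
       = 361 · 18/19 = 342.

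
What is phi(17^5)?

φ(17^5) = 17^4·(17−1) = 83521·16 = 1336336.

1336336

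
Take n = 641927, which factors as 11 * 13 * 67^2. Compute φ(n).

530640

φ(641927) = 641927 · (1 − 1/11) · (1 − 1/13) · (1 − 1/67)
       = 641927 · 7920/9581 = 530640.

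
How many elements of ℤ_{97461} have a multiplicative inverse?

Prime factorization: 97461 = 3^2 · 7^2 · 13 · 17.
φ(3^2) = 3^1·(3−1) = 3·2 = 6.
φ(7^2) = 7^2 − 7^1 = 49 − 7 = 42.
φ(13) = 13 − 1 = 12.
φ(17) = 17 − 1 = 16.
φ(97461) = 6 × 42 × 12 × 16 = 48384.

48384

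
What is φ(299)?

Factor 299: 299 = 13 * 23.
φ(13) = 13 − 1 = 12.
φ(23) = 23 − 1 = 22.
Multiply: 12 · 22 = 264.

264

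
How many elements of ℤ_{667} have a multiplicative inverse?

616

667 = 23 · 29.
φ(667) = 667 · (1 − 1/23) · (1 − 1/29)
       = 667 · 616/667 = 616.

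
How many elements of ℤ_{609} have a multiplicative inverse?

First factor: 609 = 3 × 7 × 29.
φ(3) = 3 − 1 = 2.
φ(7) = 7 − 1 = 6.
φ(29) = 29 − 1 = 28.
Multiply: 2 · 6 · 28 = 336.

336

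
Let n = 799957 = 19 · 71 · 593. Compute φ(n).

φ(19) = 19 − 1 = 18.
φ(71) = 71 − 1 = 70.
φ(593) = 593 − 1 = 592.
Multiply: 18 · 70 · 592 = 745920.

745920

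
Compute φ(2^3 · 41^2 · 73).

472320

φ(2^3) = 2^3 − 2^2 = 8 − 4 = 4.
φ(41^2) = 41^2 − 41^1 = 1681 − 41 = 1640.
φ(73) = 73 − 1 = 72.
φ(981704) = 4 × 1640 × 72 = 472320.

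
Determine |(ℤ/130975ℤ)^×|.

93600

Factor 130975: 130975 = 5^2 * 13^2 * 31.
φ(130975) = 130975 · (1 − 1/5) · (1 − 1/13) · (1 − 1/31)
       = 130975 · 1440/2015 = 93600.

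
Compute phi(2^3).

φ(8) = 8 · (1 − 1/2)
       = 8 · 1/2 = 4.

4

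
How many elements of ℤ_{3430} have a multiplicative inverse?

1176

3430 = 2 · 5 · 7**3.
φ(3430) = 3430 · (1 − 1/2) · (1 − 1/5) · (1 − 1/7)
       = 3430 · 24/70 = 1176.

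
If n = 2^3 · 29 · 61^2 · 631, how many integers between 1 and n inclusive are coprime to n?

φ(2^3) = 2^2·(2−1) = 4·1 = 4.
φ(29) = 29 − 1 = 28.
φ(61^2) = 61^2 − 61^1 = 3721 − 61 = 3660.
φ(631) = 631 − 1 = 630.
Multiply: 4 · 28 · 3660 · 630 = 258249600.

258249600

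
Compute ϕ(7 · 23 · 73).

9504

φ(11753) = 11753 · (1 − 1/7) · (1 − 1/23) · (1 − 1/73)
       = 11753 · 9504/11753 = 9504.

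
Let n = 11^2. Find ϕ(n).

φ(121) = 121 · (1 − 1/11)
       = 121 · 10/11 = 110.

110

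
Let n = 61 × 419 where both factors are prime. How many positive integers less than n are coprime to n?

25080

For distinct primes, φ(pq) = (p−1)(q−1) = 60 × 418 = 25080.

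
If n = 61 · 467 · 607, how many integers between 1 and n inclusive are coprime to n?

16943760

φ(17291609) = 17291609 · (1 − 1/61) · (1 − 1/467) · (1 − 1/607)
       = 17291609 · 16943760/17291609 = 16943760.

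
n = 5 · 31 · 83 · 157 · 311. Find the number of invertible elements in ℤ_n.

475862400

φ(5) = 5 − 1 = 4.
φ(31) = 31 − 1 = 30.
φ(83) = 83 − 1 = 82.
φ(157) = 157 − 1 = 156.
φ(311) = 311 − 1 = 310.
φ(628159355) = 4 × 30 × 82 × 156 × 310 = 475862400.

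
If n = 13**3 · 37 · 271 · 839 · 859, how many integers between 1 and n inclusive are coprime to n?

14173121888640

φ(15876552232619) = 15876552232619 · (1 − 1/13) · (1 − 1/37) · (1 − 1/271) · (1 − 1/839) · (1 − 1/859)
       = 15876552232619 · 83864626560/93944096051 = 14173121888640.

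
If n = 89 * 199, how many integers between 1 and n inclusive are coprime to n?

17424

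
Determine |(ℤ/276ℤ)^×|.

88

276 = 2^2 × 3 × 23.
φ(2^2) = 2^1·(2−1) = 2·1 = 2.
φ(3) = 3 − 1 = 2.
φ(23) = 23 − 1 = 22.
Multiply: 2 · 2 · 22 = 88.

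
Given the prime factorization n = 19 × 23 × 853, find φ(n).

φ(372761) = 372761 · (1 − 1/19) · (1 − 1/23) · (1 − 1/853)
       = 372761 · 337392/372761 = 337392.

337392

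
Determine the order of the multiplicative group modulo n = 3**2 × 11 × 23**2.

30360

φ(3^2) = 3^2 − 3^1 = 9 − 3 = 6.
φ(11) = 11 − 1 = 10.
φ(23^2) = 23^1·(23−1) = 23·22 = 506.
Since φ is multiplicative, φ(52371) = 6 · 10 · 506 = 30360.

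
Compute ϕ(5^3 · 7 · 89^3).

418228800

φ(616847875) = 616847875 · (1 − 1/5) · (1 − 1/7) · (1 − 1/89)
       = 616847875 · 2112/3115 = 418228800.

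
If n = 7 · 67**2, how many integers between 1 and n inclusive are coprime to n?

26532

φ(31423) = 31423 · (1 − 1/7) · (1 − 1/67)
       = 31423 · 396/469 = 26532.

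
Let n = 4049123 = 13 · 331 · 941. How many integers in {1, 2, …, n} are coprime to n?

3722400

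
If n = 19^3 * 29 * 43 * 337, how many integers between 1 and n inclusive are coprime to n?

φ(2882419301) = 2882419301 · (1 − 1/19) · (1 − 1/29) · (1 − 1/43) · (1 − 1/337)
       = 2882419301 · 7112448/7984541 = 2567593728.

2567593728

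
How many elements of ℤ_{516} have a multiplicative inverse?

516 = 2^2 * 3 * 43.
φ(2^2) = 2^2 − 2^1 = 4 − 2 = 2.
φ(3) = 3 − 1 = 2.
φ(43) = 43 − 1 = 42.
Multiply: 2 · 2 · 42 = 168.

168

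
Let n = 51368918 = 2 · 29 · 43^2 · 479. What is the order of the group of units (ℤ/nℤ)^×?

24171504

φ(51368918) = 51368918 · (1 − 1/2) · (1 − 1/29) · (1 − 1/43) · (1 − 1/479)
       = 51368918 · 562128/1194626 = 24171504.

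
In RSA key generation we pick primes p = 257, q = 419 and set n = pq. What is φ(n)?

107008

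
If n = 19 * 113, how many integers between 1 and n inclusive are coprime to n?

φ(19) = 19 − 1 = 18.
φ(113) = 113 − 1 = 112.
Multiply: 18 · 112 = 2016.

2016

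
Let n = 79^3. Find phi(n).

486798

φ(79^3) = 79^2·(79−1) = 6241·78 = 486798.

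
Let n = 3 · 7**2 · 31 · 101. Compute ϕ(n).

252000

φ(460257) = 460257 · (1 − 1/3) · (1 − 1/7) · (1 − 1/31) · (1 − 1/101)
       = 460257 · 36000/65751 = 252000.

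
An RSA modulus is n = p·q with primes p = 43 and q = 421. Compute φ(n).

For distinct primes, φ(pq) = (p−1)(q−1) = 42 × 420 = 17640.

17640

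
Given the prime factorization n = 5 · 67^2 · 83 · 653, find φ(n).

φ(1216496555) = 1216496555 · (1 − 1/5) · (1 − 1/67) · (1 − 1/83) · (1 − 1/653)
       = 1216496555 · 14114496/18156665 = 945671232.

945671232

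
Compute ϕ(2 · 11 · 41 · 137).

54400

φ(123574) = 123574 · (1 − 1/2) · (1 − 1/11) · (1 − 1/41) · (1 − 1/137)
       = 123574 · 54400/123574 = 54400.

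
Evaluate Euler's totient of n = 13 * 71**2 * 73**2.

313467840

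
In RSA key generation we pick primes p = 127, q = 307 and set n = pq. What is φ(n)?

For distinct primes, φ(pq) = (p−1)(q−1) = 126 × 306 = 38556.

38556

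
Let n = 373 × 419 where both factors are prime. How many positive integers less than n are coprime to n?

155496

φ(n) = (p − 1)(q − 1) = (373−1)(419−1) = 372·418 = 155496.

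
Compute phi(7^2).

42

φ(49) = 49 · (1 − 1/7)
       = 49 · 6/7 = 42.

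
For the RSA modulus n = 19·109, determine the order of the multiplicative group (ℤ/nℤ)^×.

1944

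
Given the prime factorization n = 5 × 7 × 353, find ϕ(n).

φ(5) = 5 − 1 = 4.
φ(7) = 7 − 1 = 6.
φ(353) = 353 − 1 = 352.
Multiply: 4 · 6 · 352 = 8448.

8448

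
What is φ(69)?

44

Factor 69: 69 = 3 · 23.
φ(69) = 69 · (1 − 1/3) · (1 − 1/23)
       = 69 · 44/69 = 44.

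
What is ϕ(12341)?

Prime factorization: 12341 = 7 × 41 × 43.
φ(7) = 7 − 1 = 6.
φ(41) = 41 − 1 = 40.
φ(43) = 43 − 1 = 42.
Multiply: 6 · 40 · 42 = 10080.

10080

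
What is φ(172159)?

138240

Prime factorization: 172159 = 13 · 17 · 19 · 41.
φ(13) = 13 − 1 = 12.
φ(17) = 17 − 1 = 16.
φ(19) = 19 − 1 = 18.
φ(41) = 41 − 1 = 40.
φ(172159) = 12 × 16 × 18 × 40 = 138240.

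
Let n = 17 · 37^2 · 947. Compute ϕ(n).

φ(22039531) = 22039531 · (1 − 1/17) · (1 − 1/37) · (1 − 1/947)
       = 22039531 · 544896/595663 = 20161152.

20161152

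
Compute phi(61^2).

φ(61^2) = 61^2 − 61^1 = 3721 − 61 = 3660.

3660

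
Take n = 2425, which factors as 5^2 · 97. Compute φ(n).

1920

φ(2425) = 2425 · (1 − 1/5) · (1 − 1/97)
       = 2425 · 384/485 = 1920.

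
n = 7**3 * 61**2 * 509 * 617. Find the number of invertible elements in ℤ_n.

φ(400826786059) = 400826786059 · (1 − 1/7) · (1 − 1/61) · (1 − 1/509) · (1 − 1/617)
       = 400826786059 · 112654080/134100631 = 336723045120.

336723045120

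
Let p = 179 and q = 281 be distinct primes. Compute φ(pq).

49840

φ(n) = (p − 1)(q − 1) = (179−1)(281−1) = 178·280 = 49840.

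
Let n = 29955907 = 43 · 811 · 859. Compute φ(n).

29189160

φ(43) = 43 − 1 = 42.
φ(811) = 811 − 1 = 810.
φ(859) = 859 − 1 = 858.
φ(29955907) = 42 × 810 × 858 = 29189160.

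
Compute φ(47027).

First factor: 47027 = 31 · 37 · 41.
φ(31) = 31 − 1 = 30.
φ(37) = 37 − 1 = 36.
φ(41) = 41 − 1 = 40.
φ(47027) = 30 × 36 × 40 = 43200.

43200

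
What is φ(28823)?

First factor: 28823 = 19 · 37 · 41.
φ(19) = 19 − 1 = 18.
φ(37) = 37 − 1 = 36.
φ(41) = 41 − 1 = 40.
φ(28823) = 18 × 36 × 40 = 25920.

25920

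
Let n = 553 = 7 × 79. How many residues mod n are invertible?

468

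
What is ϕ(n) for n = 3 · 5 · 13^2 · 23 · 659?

φ(3) = 3 − 1 = 2.
φ(5) = 5 − 1 = 4.
φ(13^2) = 13^2 − 13^1 = 169 − 13 = 156.
φ(23) = 23 − 1 = 22.
φ(659) = 659 − 1 = 658.
φ(38422995) = 2 × 4 × 156 × 22 × 658 = 18066048.

18066048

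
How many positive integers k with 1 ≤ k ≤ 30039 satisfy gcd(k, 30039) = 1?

17280

Factor 30039: 30039 = 3 * 17 * 19 * 31.
φ(3) = 3 − 1 = 2.
φ(17) = 17 − 1 = 16.
φ(19) = 19 − 1 = 18.
φ(31) = 31 − 1 = 30.
Multiply: 2 · 16 · 18 · 30 = 17280.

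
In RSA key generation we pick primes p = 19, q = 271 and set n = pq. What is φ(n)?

φ(5149) = 5149 · (1 − 1/19) · (1 − 1/271)
       = 5149 · 4860/5149 = 4860.

4860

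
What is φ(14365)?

9984

14365 = 5 · 13^2 · 17.
φ(14365) = 14365 · (1 − 1/5) · (1 − 1/13) · (1 − 1/17)
       = 14365 · 768/1105 = 9984.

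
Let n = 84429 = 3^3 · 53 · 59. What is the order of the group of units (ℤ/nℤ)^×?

54288

φ(84429) = 84429 · (1 − 1/3) · (1 − 1/53) · (1 − 1/59)
       = 84429 · 6032/9381 = 54288.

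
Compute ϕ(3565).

Prime factorization: 3565 = 5 * 23 * 31.
φ(3565) = 3565 · (1 − 1/5) · (1 − 1/23) · (1 − 1/31)
       = 3565 · 2640/3565 = 2640.

2640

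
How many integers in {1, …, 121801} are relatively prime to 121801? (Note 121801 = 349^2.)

φ(349^2) = 349^2 − 349^1 = 121801 − 349 = 121452.

121452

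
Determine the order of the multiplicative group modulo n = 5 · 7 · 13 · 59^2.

985536

φ(1583855) = 1583855 · (1 − 1/5) · (1 − 1/7) · (1 − 1/13) · (1 − 1/59)
       = 1583855 · 16704/26845 = 985536.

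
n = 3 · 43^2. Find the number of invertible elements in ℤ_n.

3612

φ(3) = 3 − 1 = 2.
φ(43^2) = 43^1·(43−1) = 43·42 = 1806.
φ(5547) = 2 × 1806 = 3612.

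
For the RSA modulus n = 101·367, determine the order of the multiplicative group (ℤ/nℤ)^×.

For distinct primes, φ(pq) = (p−1)(q−1) = 100 × 366 = 36600.

36600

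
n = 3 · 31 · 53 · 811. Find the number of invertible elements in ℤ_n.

2527200

φ(3997419) = 3997419 · (1 − 1/3) · (1 − 1/31) · (1 − 1/53) · (1 − 1/811)
       = 3997419 · 2527200/3997419 = 2527200.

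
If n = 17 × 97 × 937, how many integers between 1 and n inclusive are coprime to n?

1437696

φ(1545113) = 1545113 · (1 − 1/17) · (1 − 1/97) · (1 − 1/937)
       = 1545113 · 1437696/1545113 = 1437696.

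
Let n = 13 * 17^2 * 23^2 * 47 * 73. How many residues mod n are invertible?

5470046208

φ(13) = 13 − 1 = 12.
φ(17^2) = 17^1·(17−1) = 17·16 = 272.
φ(23^2) = 23^2 − 23^1 = 529 − 23 = 506.
φ(47) = 47 − 1 = 46.
φ(73) = 73 − 1 = 72.
Since φ is multiplicative, φ(6818951243) = 12 · 272 · 506 · 46 · 72 = 5470046208.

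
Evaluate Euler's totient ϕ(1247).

1176

First factor: 1247 = 29 · 43.
φ(29) = 29 − 1 = 28.
φ(43) = 43 − 1 = 42.
Multiply: 28 · 42 = 1176.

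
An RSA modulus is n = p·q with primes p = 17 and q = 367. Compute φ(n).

5856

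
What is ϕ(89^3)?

697048

φ(704969) = 704969 · (1 − 1/89)
       = 704969 · 88/89 = 697048.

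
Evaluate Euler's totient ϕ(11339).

9856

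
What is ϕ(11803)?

10080

First factor: 11803 = 11 · 29 · 37.
φ(11) = 11 − 1 = 10.
φ(29) = 29 − 1 = 28.
φ(37) = 37 − 1 = 36.
Since φ is multiplicative, φ(11803) = 10 · 28 · 36 = 10080.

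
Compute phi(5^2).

φ(25) = 25 · (1 − 1/5)
       = 25 · 4/5 = 20.

20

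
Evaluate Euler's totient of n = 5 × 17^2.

1088

φ(5) = 5 − 1 = 4.
φ(17^2) = 17^1·(17−1) = 17·16 = 272.
φ(1445) = 4 × 272 = 1088.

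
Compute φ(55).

40

Prime factorization: 55 = 5 · 11.
φ(5) = 5 − 1 = 4.
φ(11) = 11 − 1 = 10.
Multiply: 4 · 10 = 40.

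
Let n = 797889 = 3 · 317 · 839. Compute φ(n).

529616

φ(3) = 3 − 1 = 2.
φ(317) = 317 − 1 = 316.
φ(839) = 839 − 1 = 838.
φ(797889) = 2 × 316 × 838 = 529616.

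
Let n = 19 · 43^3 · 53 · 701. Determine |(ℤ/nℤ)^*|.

50881521600

φ(56124547849) = 56124547849 · (1 − 1/19) · (1 − 1/43) · (1 − 1/53) · (1 − 1/701)
       = 56124547849 · 27518400/30354001 = 50881521600.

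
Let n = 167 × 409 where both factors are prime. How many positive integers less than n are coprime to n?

For distinct primes, φ(pq) = (p−1)(q−1) = 166 × 408 = 67728.

67728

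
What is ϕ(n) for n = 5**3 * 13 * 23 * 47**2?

57076800

φ(5^3) = 5^3 − 5^2 = 125 − 25 = 100.
φ(13) = 13 − 1 = 12.
φ(23) = 23 − 1 = 22.
φ(47^2) = 47^2 − 47^1 = 2209 − 47 = 2162.
Since φ is multiplicative, φ(82561375) = 100 · 12 · 22 · 2162 = 57076800.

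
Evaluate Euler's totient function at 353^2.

124256

φ(124609) = 124609 · (1 − 1/353)
       = 124609 · 352/353 = 124256.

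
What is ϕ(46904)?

Factor 46904: 46904 = 2^3 * 11 * 13 * 41.
φ(2^3) = 2^2·(2−1) = 4·1 = 4.
φ(11) = 11 − 1 = 10.
φ(13) = 13 − 1 = 12.
φ(41) = 41 − 1 = 40.
φ(46904) = 4 × 10 × 12 × 40 = 19200.

19200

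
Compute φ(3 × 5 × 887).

φ(13305) = 13305 · (1 − 1/3) · (1 − 1/5) · (1 − 1/887)
       = 13305 · 7088/13305 = 7088.

7088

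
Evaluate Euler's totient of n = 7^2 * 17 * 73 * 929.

φ(7^2) = 7^2 − 7^1 = 49 − 7 = 42.
φ(17) = 17 − 1 = 16.
φ(73) = 73 − 1 = 72.
φ(929) = 929 − 1 = 928.
Multiply: 42 · 16 · 72 · 928 = 44900352.

44900352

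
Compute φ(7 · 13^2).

φ(1183) = 1183 · (1 − 1/7) · (1 − 1/13)
       = 1183 · 72/91 = 936.

936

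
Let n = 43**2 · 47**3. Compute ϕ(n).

φ(191968727) = 191968727 · (1 − 1/43) · (1 − 1/47)
       = 191968727 · 1932/2021 = 183514884.

183514884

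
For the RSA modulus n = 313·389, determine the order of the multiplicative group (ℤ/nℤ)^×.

121056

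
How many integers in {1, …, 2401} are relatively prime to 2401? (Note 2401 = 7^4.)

2058

φ(2401) = 2401 · (1 − 1/7)
       = 2401 · 6/7 = 2058.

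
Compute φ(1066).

480

Prime factorization: 1066 = 2 × 13 × 41.
φ(1066) = 1066 · (1 − 1/2) · (1 − 1/13) · (1 − 1/41)
       = 1066 · 480/1066 = 480.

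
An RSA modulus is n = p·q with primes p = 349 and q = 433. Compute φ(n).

150336

For distinct primes, φ(pq) = (p−1)(q−1) = 348 × 432 = 150336.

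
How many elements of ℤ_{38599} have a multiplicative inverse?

33880

38599 = 11^3 · 29.
φ(11^3) = 11^3 − 11^2 = 1331 − 121 = 1210.
φ(29) = 29 − 1 = 28.
φ(38599) = 1210 × 28 = 33880.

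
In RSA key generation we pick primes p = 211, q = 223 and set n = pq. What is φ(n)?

46620

φ(pq) = (p−1)(q−1) = 210 · 222 = 46620.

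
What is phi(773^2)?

φ(773^2) = 773^1·(773−1) = 773·772 = 596756.

596756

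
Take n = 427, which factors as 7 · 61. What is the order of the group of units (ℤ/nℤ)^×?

360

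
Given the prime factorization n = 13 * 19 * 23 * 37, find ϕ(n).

171072

φ(13) = 13 − 1 = 12.
φ(19) = 19 − 1 = 18.
φ(23) = 23 − 1 = 22.
φ(37) = 37 − 1 = 36.
Multiply: 12 · 18 · 22 · 36 = 171072.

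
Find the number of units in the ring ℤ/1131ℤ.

672

First factor: 1131 = 3 · 13 · 29.
φ(1131) = 1131 · (1 − 1/3) · (1 − 1/13) · (1 − 1/29)
       = 1131 · 672/1131 = 672.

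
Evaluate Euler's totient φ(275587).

275587 = 13 · 17 · 29 · 43.
φ(13) = 13 − 1 = 12.
φ(17) = 17 − 1 = 16.
φ(29) = 29 − 1 = 28.
φ(43) = 43 − 1 = 42.
Multiply: 12 · 16 · 28 · 42 = 225792.

225792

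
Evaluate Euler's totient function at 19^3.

6498

φ(6859) = 6859 · (1 − 1/19)
       = 6859 · 18/19 = 6498.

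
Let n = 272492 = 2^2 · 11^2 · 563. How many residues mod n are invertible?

φ(272492) = 272492 · (1 − 1/2) · (1 − 1/11) · (1 − 1/563)
       = 272492 · 5620/12386 = 123640.

123640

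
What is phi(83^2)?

φ(6889) = 6889 · (1 − 1/83)
       = 6889 · 82/83 = 6806.

6806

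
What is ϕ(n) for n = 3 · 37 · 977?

φ(108447) = 108447 · (1 − 1/3) · (1 − 1/37) · (1 − 1/977)
       = 108447 · 70272/108447 = 70272.

70272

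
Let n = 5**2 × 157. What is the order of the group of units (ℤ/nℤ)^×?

φ(5^2) = 5^2 − 5^1 = 25 − 5 = 20.
φ(157) = 157 − 1 = 156.
φ(3925) = 20 × 156 = 3120.

3120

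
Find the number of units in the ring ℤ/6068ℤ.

2880

6068 = 2**2 · 37 · 41.
φ(2^2) = 2^1·(2−1) = 2·1 = 2.
φ(37) = 37 − 1 = 36.
φ(41) = 41 − 1 = 40.
Since φ is multiplicative, φ(6068) = 2 · 36 · 40 = 2880.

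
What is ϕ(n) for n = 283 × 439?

123516

φ(283) = 283 − 1 = 282.
φ(439) = 439 − 1 = 438.
Since φ is multiplicative, φ(124237) = 282 · 438 = 123516.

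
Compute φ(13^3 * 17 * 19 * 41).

23362560

φ(13^3) = 13^2·(13−1) = 169·12 = 2028.
φ(17) = 17 − 1 = 16.
φ(19) = 19 − 1 = 18.
φ(41) = 41 − 1 = 40.
Multiply: 2028 · 16 · 18 · 40 = 23362560.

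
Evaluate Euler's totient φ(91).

72

Factor 91: 91 = 7 * 13.
φ(91) = 91 · (1 − 1/7) · (1 − 1/13)
       = 91 · 72/91 = 72.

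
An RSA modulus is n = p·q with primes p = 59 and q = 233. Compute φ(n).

φ(59) = 59 − 1 = 58.
φ(233) = 233 − 1 = 232.
φ(13747) = 58 × 232 = 13456.

13456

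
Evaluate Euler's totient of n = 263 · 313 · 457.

37275264

φ(263) = 263 − 1 = 262.
φ(313) = 313 − 1 = 312.
φ(457) = 457 − 1 = 456.
φ(37619783) = 262 × 312 × 456 = 37275264.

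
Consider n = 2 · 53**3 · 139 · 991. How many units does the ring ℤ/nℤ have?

19955810160

φ(41015315746) = 41015315746 · (1 − 1/2) · (1 − 1/53) · (1 − 1/139) · (1 − 1/991)
       = 41015315746 · 7104240/14601394 = 19955810160.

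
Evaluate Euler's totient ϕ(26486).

11520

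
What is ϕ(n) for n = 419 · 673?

280896

φ(281987) = 281987 · (1 − 1/419) · (1 − 1/673)
       = 281987 · 280896/281987 = 280896.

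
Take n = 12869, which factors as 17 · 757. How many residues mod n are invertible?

12096

φ(12869) = 12869 · (1 − 1/17) · (1 − 1/757)
       = 12869 · 12096/12869 = 12096.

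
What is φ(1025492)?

449280

First factor: 1025492 = 2^2 · 13^2 · 37 · 41.
φ(1025492) = 1025492 · (1 − 1/2) · (1 − 1/13) · (1 − 1/37) · (1 − 1/41)
       = 1025492 · 17280/39442 = 449280.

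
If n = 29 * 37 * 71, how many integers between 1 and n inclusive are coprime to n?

70560

φ(76183) = 76183 · (1 − 1/29) · (1 − 1/37) · (1 − 1/71)
       = 76183 · 70560/76183 = 70560.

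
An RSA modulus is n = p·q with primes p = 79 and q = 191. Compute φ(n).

φ(15089) = 15089 · (1 − 1/79) · (1 − 1/191)
       = 15089 · 14820/15089 = 14820.

14820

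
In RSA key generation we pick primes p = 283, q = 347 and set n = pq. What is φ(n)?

97572

φ(283) = 283 − 1 = 282.
φ(347) = 347 − 1 = 346.
Since φ is multiplicative, φ(98201) = 282 · 346 = 97572.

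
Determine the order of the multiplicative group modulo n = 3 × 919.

φ(3) = 3 − 1 = 2.
φ(919) = 919 − 1 = 918.
φ(2757) = 2 × 918 = 1836.

1836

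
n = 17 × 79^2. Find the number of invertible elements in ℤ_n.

98592

φ(106097) = 106097 · (1 − 1/17) · (1 − 1/79)
       = 106097 · 1248/1343 = 98592.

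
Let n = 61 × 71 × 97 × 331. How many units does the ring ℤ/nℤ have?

φ(61) = 61 − 1 = 60.
φ(71) = 71 − 1 = 70.
φ(97) = 97 − 1 = 96.
φ(331) = 331 − 1 = 330.
Multiply: 60 · 70 · 96 · 330 = 133056000.

133056000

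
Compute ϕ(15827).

12096

Factor 15827: 15827 = 7^2 · 17 · 19.
φ(15827) = 15827 · (1 − 1/7) · (1 − 1/17) · (1 − 1/19)
       = 15827 · 1728/2261 = 12096.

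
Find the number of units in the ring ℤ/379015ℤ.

225792

First factor: 379015 = 5 * 7^3 * 13 * 17.
φ(379015) = 379015 · (1 − 1/5) · (1 − 1/7) · (1 − 1/13) · (1 − 1/17)
       = 379015 · 4608/7735 = 225792.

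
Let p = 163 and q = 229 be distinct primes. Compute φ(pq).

For distinct primes, φ(pq) = (p−1)(q−1) = 162 × 228 = 36936.

36936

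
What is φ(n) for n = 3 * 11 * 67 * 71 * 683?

63016800

φ(3) = 3 − 1 = 2.
φ(11) = 11 − 1 = 10.
φ(67) = 67 − 1 = 66.
φ(71) = 71 − 1 = 70.
φ(683) = 683 − 1 = 682.
φ(107218023) = 2 × 10 × 66 × 70 × 682 = 63016800.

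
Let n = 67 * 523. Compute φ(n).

34452

φ(35041) = 35041 · (1 − 1/67) · (1 − 1/523)
       = 35041 · 34452/35041 = 34452.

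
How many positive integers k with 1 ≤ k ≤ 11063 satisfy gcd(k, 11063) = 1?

Factor 11063: 11063 = 13 * 23 * 37.
φ(11063) = 11063 · (1 − 1/13) · (1 − 1/23) · (1 − 1/37)
       = 11063 · 9504/11063 = 9504.

9504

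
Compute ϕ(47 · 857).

39376

φ(47) = 47 − 1 = 46.
φ(857) = 857 − 1 = 856.
Multiply: 46 · 856 = 39376.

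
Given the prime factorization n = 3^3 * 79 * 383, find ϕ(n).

φ(816939) = 816939 · (1 − 1/3) · (1 − 1/79) · (1 − 1/383)
       = 816939 · 59592/90771 = 536328.

536328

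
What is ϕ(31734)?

10080

First factor: 31734 = 2 · 3^2 · 41 · 43.
φ(2) = 2 − 1 = 1.
φ(3^2) = 3^2 − 3^1 = 9 − 3 = 6.
φ(41) = 41 − 1 = 40.
φ(43) = 43 − 1 = 42.
Since φ is multiplicative, φ(31734) = 1 · 6 · 40 · 42 = 10080.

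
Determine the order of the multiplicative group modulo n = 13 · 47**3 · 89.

107304384

φ(120123211) = 120123211 · (1 − 1/13) · (1 − 1/47) · (1 − 1/89)
       = 120123211 · 48576/54379 = 107304384.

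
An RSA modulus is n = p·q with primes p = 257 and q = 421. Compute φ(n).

For distinct primes, φ(pq) = (p−1)(q−1) = 256 × 420 = 107520.

107520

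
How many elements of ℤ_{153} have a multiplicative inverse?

96

First factor: 153 = 3**2 · 17.
φ(153) = 153 · (1 − 1/3) · (1 − 1/17)
       = 153 · 32/51 = 96.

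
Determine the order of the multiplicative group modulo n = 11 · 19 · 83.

14760

φ(17347) = 17347 · (1 − 1/11) · (1 − 1/19) · (1 − 1/83)
       = 17347 · 14760/17347 = 14760.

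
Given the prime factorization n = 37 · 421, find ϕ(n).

φ(37) = 37 − 1 = 36.
φ(421) = 421 − 1 = 420.
φ(15577) = 36 × 420 = 15120.

15120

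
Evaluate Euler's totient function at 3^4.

54

φ(81) = 81 · (1 − 1/3)
       = 81 · 2/3 = 54.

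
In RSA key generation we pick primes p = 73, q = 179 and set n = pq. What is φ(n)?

12816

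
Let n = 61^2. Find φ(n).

3660

φ(61^2) = 61^1·(61−1) = 61·60 = 3660.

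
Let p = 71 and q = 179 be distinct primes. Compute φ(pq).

φ(n) = (p − 1)(q − 1) = (71−1)(179−1) = 70·178 = 12460.

12460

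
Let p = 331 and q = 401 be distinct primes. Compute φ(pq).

φ(n) = (p − 1)(q − 1) = (331−1)(401−1) = 330·400 = 132000.

132000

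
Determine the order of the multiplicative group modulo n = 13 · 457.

5472

φ(5941) = 5941 · (1 − 1/13) · (1 − 1/457)
       = 5941 · 5472/5941 = 5472.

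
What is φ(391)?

Factor 391: 391 = 17 * 23.
φ(391) = 391 · (1 − 1/17) · (1 − 1/23)
       = 391 · 352/391 = 352.

352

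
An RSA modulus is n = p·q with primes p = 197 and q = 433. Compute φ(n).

For distinct primes, φ(pq) = (p−1)(q−1) = 196 × 432 = 84672.

84672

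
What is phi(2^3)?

φ(2^3) = 2^3 − 2^2 = 8 − 4 = 4.

4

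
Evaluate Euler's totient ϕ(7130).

First factor: 7130 = 2 · 5 · 23 · 31.
φ(2) = 2 − 1 = 1.
φ(5) = 5 − 1 = 4.
φ(23) = 23 − 1 = 22.
φ(31) = 31 − 1 = 30.
Multiply: 1 · 4 · 22 · 30 = 2640.

2640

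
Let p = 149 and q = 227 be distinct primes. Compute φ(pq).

33448

φ(33823) = 33823 · (1 − 1/149) · (1 − 1/227)
       = 33823 · 33448/33823 = 33448.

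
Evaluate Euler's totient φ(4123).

3240

Prime factorization: 4123 = 7 · 19 · 31.
φ(7) = 7 − 1 = 6.
φ(19) = 19 − 1 = 18.
φ(31) = 31 − 1 = 30.
Multiply: 6 · 18 · 30 = 3240.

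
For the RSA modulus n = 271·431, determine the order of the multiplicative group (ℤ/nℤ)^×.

116100

φ(271) = 271 − 1 = 270.
φ(431) = 431 − 1 = 430.
φ(116801) = 270 × 430 = 116100.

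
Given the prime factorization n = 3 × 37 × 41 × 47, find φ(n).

132480

φ(3) = 3 − 1 = 2.
φ(37) = 37 − 1 = 36.
φ(41) = 41 − 1 = 40.
φ(47) = 47 − 1 = 46.
Multiply: 2 · 36 · 40 · 46 = 132480.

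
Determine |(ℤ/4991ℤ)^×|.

Prime factorization: 4991 = 7 * 23 * 31.
φ(4991) = 4991 · (1 − 1/7) · (1 − 1/23) · (1 − 1/31)
       = 4991 · 3960/4991 = 3960.

3960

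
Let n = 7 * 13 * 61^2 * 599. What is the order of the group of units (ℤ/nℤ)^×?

157584960

φ(202827989) = 202827989 · (1 − 1/7) · (1 − 1/13) · (1 − 1/61) · (1 − 1/599)
       = 202827989 · 2583360/3325049 = 157584960.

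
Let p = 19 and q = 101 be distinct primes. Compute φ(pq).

1800

For distinct primes, φ(pq) = (p−1)(q−1) = 18 × 100 = 1800.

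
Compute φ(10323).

10323 = 3^2 · 31 · 37.
φ(3^2) = 3^2 − 3^1 = 9 − 3 = 6.
φ(31) = 31 − 1 = 30.
φ(37) = 37 − 1 = 36.
Since φ is multiplicative, φ(10323) = 6 · 30 · 36 = 6480.

6480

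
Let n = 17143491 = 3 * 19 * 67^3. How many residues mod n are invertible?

φ(17143491) = 17143491 · (1 − 1/3) · (1 − 1/19) · (1 − 1/67)
       = 17143491 · 2376/3819 = 10665864.

10665864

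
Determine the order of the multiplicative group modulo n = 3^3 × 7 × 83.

φ(15687) = 15687 · (1 − 1/3) · (1 − 1/7) · (1 − 1/83)
       = 15687 · 984/1743 = 8856.

8856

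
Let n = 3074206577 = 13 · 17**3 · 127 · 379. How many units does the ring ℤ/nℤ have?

φ(13) = 13 − 1 = 12.
φ(17^3) = 17^2·(17−1) = 289·16 = 4624.
φ(127) = 127 − 1 = 126.
φ(379) = 379 − 1 = 378.
Multiply: 12 · 4624 · 126 · 378 = 2642782464.

2642782464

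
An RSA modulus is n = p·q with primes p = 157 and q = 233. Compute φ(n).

36192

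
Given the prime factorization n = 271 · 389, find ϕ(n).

φ(105419) = 105419 · (1 − 1/271) · (1 − 1/389)
       = 105419 · 104760/105419 = 104760.

104760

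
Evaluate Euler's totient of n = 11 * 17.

160

φ(11) = 11 − 1 = 10.
φ(17) = 17 − 1 = 16.
φ(187) = 10 × 16 = 160.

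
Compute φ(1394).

Prime factorization: 1394 = 2 × 17 × 41.
φ(1394) = 1394 · (1 − 1/2) · (1 − 1/17) · (1 − 1/41)
       = 1394 · 640/1394 = 640.

640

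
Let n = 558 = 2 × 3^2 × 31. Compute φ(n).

φ(558) = 558 · (1 − 1/2) · (1 − 1/3) · (1 − 1/31)
       = 558 · 60/186 = 180.

180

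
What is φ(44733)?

25920

Factor 44733: 44733 = 3 × 13 × 31 × 37.
φ(3) = 3 − 1 = 2.
φ(13) = 13 − 1 = 12.
φ(31) = 31 − 1 = 30.
φ(37) = 37 − 1 = 36.
φ(44733) = 2 × 12 × 30 × 36 = 25920.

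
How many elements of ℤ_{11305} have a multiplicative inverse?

6912

Factor 11305: 11305 = 5 × 7 × 17 × 19.
φ(11305) = 11305 · (1 − 1/5) · (1 − 1/7) · (1 − 1/17) · (1 − 1/19)
       = 11305 · 6912/11305 = 6912.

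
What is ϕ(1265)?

880

Prime factorization: 1265 = 5 · 11 · 23.
φ(5) = 5 − 1 = 4.
φ(11) = 11 − 1 = 10.
φ(23) = 23 − 1 = 22.
φ(1265) = 4 × 10 × 22 = 880.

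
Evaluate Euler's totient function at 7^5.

φ(7^5) = 7^4·(7−1) = 2401·6 = 14406.

14406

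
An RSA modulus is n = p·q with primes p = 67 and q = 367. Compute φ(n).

24156

φ(67) = 67 − 1 = 66.
φ(367) = 367 − 1 = 366.
Multiply: 66 · 366 = 24156.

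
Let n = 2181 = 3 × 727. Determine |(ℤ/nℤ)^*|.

φ(2181) = 2181 · (1 − 1/3) · (1 − 1/727)
       = 2181 · 1452/2181 = 1452.

1452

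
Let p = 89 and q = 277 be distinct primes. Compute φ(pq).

24288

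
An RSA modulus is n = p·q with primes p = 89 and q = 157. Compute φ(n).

φ(89) = 89 − 1 = 88.
φ(157) = 157 − 1 = 156.
Multiply: 88 · 156 = 13728.

13728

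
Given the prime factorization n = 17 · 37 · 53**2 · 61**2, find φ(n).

5810088960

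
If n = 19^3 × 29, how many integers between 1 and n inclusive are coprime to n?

181944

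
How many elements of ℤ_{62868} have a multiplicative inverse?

18720

Prime factorization: 62868 = 2^2 · 3 · 13^2 · 31.
φ(62868) = 62868 · (1 − 1/2) · (1 − 1/3) · (1 − 1/13) · (1 − 1/31)
       = 62868 · 720/2418 = 18720.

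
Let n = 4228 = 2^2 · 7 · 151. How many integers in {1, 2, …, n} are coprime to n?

φ(4228) = 4228 · (1 − 1/2) · (1 − 1/7) · (1 − 1/151)
       = 4228 · 900/2114 = 1800.

1800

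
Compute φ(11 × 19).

180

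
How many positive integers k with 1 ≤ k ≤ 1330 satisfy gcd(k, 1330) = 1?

432

Factor 1330: 1330 = 2 × 5 × 7 × 19.
φ(1330) = 1330 · (1 − 1/2) · (1 − 1/5) · (1 − 1/7) · (1 − 1/19)
       = 1330 · 432/1330 = 432.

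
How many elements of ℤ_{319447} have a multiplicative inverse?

266112

Factor 319447: 319447 = 17 × 19 × 23 × 43.
φ(17) = 17 − 1 = 16.
φ(19) = 19 − 1 = 18.
φ(23) = 23 − 1 = 22.
φ(43) = 43 − 1 = 42.
φ(319447) = 16 × 18 × 22 × 42 = 266112.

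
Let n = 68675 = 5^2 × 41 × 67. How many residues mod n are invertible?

φ(68675) = 68675 · (1 − 1/5) · (1 − 1/41) · (1 − 1/67)
       = 68675 · 10560/13735 = 52800.

52800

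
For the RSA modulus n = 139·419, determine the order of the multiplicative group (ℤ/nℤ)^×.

57684

φ(139) = 139 − 1 = 138.
φ(419) = 419 − 1 = 418.
Multiply: 138 · 418 = 57684.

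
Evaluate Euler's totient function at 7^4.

φ(2401) = 2401 · (1 − 1/7)
       = 2401 · 6/7 = 2058.

2058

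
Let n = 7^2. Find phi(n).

42

φ(49) = 49 · (1 − 1/7)
       = 49 · 6/7 = 42.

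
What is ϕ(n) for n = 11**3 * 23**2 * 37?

φ(11^3) = 11^3 − 11^2 = 1331 − 121 = 1210.
φ(23^2) = 23^1·(23−1) = 23·22 = 506.
φ(37) = 37 − 1 = 36.
Multiply: 1210 · 506 · 36 = 22041360.

22041360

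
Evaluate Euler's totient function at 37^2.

φ(37^2) = 37^1·(37−1) = 37·36 = 1332.

1332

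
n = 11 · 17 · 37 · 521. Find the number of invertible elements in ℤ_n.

φ(11) = 11 − 1 = 10.
φ(17) = 17 − 1 = 16.
φ(37) = 37 − 1 = 36.
φ(521) = 521 − 1 = 520.
Multiply: 10 · 16 · 36 · 520 = 2995200.

2995200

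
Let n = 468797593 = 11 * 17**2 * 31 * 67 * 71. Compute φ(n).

φ(11) = 11 − 1 = 10.
φ(17^2) = 17^2 − 17^1 = 289 − 17 = 272.
φ(31) = 31 − 1 = 30.
φ(67) = 67 − 1 = 66.
φ(71) = 71 − 1 = 70.
φ(468797593) = 10 × 272 × 30 × 66 × 70 = 376992000.

376992000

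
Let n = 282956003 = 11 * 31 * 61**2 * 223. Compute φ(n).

243756000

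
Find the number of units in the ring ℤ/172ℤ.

First factor: 172 = 2**2 · 43.
φ(2^2) = 2^2 − 2^1 = 4 − 2 = 2.
φ(43) = 43 − 1 = 42.
Multiply: 2 · 42 = 84.

84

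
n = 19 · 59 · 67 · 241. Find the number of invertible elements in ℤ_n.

16536960

φ(19) = 19 − 1 = 18.
φ(59) = 59 − 1 = 58.
φ(67) = 67 − 1 = 66.
φ(241) = 241 − 1 = 240.
Since φ is multiplicative, φ(18100787) = 18 · 58 · 66 · 240 = 16536960.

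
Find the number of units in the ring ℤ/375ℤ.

First factor: 375 = 3 × 5^3.
φ(375) = 375 · (1 − 1/3) · (1 − 1/5)
       = 375 · 8/15 = 200.

200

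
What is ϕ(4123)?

3240

Prime factorization: 4123 = 7 × 19 × 31.
φ(4123) = 4123 · (1 − 1/7) · (1 − 1/19) · (1 − 1/31)
       = 4123 · 3240/4123 = 3240.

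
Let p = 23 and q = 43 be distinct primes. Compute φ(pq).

φ(989) = 989 · (1 − 1/23) · (1 − 1/43)
       = 989 · 924/989 = 924.

924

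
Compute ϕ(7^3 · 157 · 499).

22840272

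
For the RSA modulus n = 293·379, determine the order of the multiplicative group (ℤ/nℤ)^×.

φ(111047) = 111047 · (1 − 1/293) · (1 − 1/379)
       = 111047 · 110376/111047 = 110376.

110376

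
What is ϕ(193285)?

First factor: 193285 = 5 * 29 * 31 * 43.
φ(193285) = 193285 · (1 − 1/5) · (1 − 1/29) · (1 − 1/31) · (1 − 1/43)
       = 193285 · 141120/193285 = 141120.

141120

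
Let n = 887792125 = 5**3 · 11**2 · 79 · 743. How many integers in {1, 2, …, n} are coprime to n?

636636000

φ(887792125) = 887792125 · (1 − 1/5) · (1 − 1/11) · (1 − 1/79) · (1 − 1/743)
       = 887792125 · 2315040/3228335 = 636636000.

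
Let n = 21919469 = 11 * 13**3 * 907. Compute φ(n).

18373680

φ(11) = 11 − 1 = 10.
φ(13^3) = 13^2·(13−1) = 169·12 = 2028.
φ(907) = 907 − 1 = 906.
φ(21919469) = 10 × 2028 × 906 = 18373680.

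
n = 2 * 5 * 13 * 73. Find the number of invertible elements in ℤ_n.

3456

φ(2) = 2 − 1 = 1.
φ(5) = 5 − 1 = 4.
φ(13) = 13 − 1 = 12.
φ(73) = 73 − 1 = 72.
Since φ is multiplicative, φ(9490) = 1 · 4 · 12 · 72 = 3456.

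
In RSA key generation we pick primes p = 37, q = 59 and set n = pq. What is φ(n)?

2088

φ(pq) = (p−1)(q−1) = 36 · 58 = 2088.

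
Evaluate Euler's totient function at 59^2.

3422

φ(59^2) = 59^1·(59−1) = 59·58 = 3422.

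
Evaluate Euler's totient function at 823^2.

φ(823^2) = 823^2 − 823^1 = 677329 − 823 = 676506.

676506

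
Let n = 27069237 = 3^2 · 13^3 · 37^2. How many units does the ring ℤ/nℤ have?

16207776

φ(27069237) = 27069237 · (1 − 1/3) · (1 − 1/13) · (1 − 1/37)
       = 27069237 · 864/1443 = 16207776.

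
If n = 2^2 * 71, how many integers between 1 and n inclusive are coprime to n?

φ(284) = 284 · (1 − 1/2) · (1 − 1/71)
       = 284 · 70/142 = 140.

140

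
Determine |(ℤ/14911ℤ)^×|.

12960

First factor: 14911 = 13 * 31 * 37.
φ(14911) = 14911 · (1 − 1/13) · (1 − 1/31) · (1 − 1/37)
       = 14911 · 12960/14911 = 12960.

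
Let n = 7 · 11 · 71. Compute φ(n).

φ(7) = 7 − 1 = 6.
φ(11) = 11 − 1 = 10.
φ(71) = 71 − 1 = 70.
φ(5467) = 6 × 10 × 70 = 4200.

4200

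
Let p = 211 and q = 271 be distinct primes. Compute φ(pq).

φ(211) = 211 − 1 = 210.
φ(271) = 271 − 1 = 270.
Since φ is multiplicative, φ(57181) = 210 · 270 = 56700.

56700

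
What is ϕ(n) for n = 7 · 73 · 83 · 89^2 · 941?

φ(316132123993) = 316132123993 · (1 − 1/7) · (1 − 1/73) · (1 − 1/83) · (1 − 1/89) · (1 − 1/941)
       = 316132123993 · 2930273280/3552046337 = 260794321920.

260794321920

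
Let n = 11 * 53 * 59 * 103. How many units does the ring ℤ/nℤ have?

φ(11) = 11 − 1 = 10.
φ(53) = 53 − 1 = 52.
φ(59) = 59 − 1 = 58.
φ(103) = 103 − 1 = 102.
φ(3542891) = 10 × 52 × 58 × 102 = 3076320.

3076320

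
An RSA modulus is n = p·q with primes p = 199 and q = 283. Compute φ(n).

φ(pq) = (p−1)(q−1) = 198 · 282 = 55836.

55836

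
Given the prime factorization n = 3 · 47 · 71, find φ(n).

6440

φ(3) = 3 − 1 = 2.
φ(47) = 47 − 1 = 46.
φ(71) = 71 − 1 = 70.
φ(10011) = 2 × 46 × 70 = 6440.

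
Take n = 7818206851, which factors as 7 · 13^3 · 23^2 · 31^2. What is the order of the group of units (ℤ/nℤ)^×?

φ(7) = 7 − 1 = 6.
φ(13^3) = 13^3 − 13^2 = 2197 − 169 = 2028.
φ(23^2) = 23^2 − 23^1 = 529 − 23 = 506.
φ(31^2) = 31^2 − 31^1 = 961 − 31 = 930.
Multiply: 6 · 2028 · 506 · 930 = 5726017440.

5726017440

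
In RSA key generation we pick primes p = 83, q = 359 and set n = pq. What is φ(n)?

29356

φ(n) = (p − 1)(q − 1) = (83−1)(359−1) = 82·358 = 29356.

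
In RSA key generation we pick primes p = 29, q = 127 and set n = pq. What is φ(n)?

For distinct primes, φ(pq) = (p−1)(q−1) = 28 × 126 = 3528.

3528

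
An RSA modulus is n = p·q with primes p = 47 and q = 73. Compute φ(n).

3312

φ(47) = 47 − 1 = 46.
φ(73) = 73 − 1 = 72.
Since φ is multiplicative, φ(3431) = 46 · 72 = 3312.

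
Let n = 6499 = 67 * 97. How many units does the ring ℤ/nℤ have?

φ(6499) = 6499 · (1 − 1/67) · (1 − 1/97)
       = 6499 · 6336/6499 = 6336.

6336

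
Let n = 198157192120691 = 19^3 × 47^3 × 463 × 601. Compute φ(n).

183031770398400

φ(198157192120691) = 198157192120691 · (1 − 1/19) · (1 − 1/47) · (1 − 1/463) · (1 − 1/601)
       = 198157192120691 · 229521600/248488859 = 183031770398400.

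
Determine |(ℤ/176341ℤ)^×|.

140800

Prime factorization: 176341 = 11 * 17 * 23 * 41.
φ(11) = 11 − 1 = 10.
φ(17) = 17 − 1 = 16.
φ(23) = 23 − 1 = 22.
φ(41) = 41 − 1 = 40.
φ(176341) = 10 × 16 × 22 × 40 = 140800.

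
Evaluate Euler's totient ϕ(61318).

27720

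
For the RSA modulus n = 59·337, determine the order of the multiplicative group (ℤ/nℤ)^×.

19488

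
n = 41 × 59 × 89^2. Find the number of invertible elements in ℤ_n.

18170240

φ(41) = 41 − 1 = 40.
φ(59) = 59 − 1 = 58.
φ(89^2) = 89^2 − 89^1 = 7921 − 89 = 7832.
Multiply: 40 · 58 · 7832 = 18170240.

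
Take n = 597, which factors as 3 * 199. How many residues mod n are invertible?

396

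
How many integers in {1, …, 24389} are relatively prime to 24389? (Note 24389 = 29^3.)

φ(29^3) = 29^2·(29−1) = 841·28 = 23548.

23548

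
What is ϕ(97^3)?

φ(912673) = 912673 · (1 − 1/97)
       = 912673 · 96/97 = 903264.

903264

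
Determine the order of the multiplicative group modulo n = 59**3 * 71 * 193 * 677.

φ(1905286811849) = 1905286811849 · (1 − 1/59) · (1 − 1/71) · (1 − 1/193) · (1 − 1/677)
       = 1905286811849 · 526955520/547338929 = 1834332165120.

1834332165120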